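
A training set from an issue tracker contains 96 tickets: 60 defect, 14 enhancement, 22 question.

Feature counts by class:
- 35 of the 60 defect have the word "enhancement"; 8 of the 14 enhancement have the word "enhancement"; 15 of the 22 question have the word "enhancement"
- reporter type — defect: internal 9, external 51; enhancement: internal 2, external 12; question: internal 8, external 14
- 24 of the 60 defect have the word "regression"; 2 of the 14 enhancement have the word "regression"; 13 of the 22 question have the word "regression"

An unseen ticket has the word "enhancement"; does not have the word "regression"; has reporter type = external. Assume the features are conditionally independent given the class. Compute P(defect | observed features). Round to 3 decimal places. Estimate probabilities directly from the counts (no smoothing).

defect: (60/96) × (35/60) × (51/60) × (36/60) = 0.1859375
enhancement: (14/96) × (8/14) × (12/14) × (12/14) ≈ 0.0612245
question: (22/96) × (15/22) × (14/22) × (9/22) ≈ 0.0406767
P(defect | x) = 0.1859375 / 0.2878387 ≈ 0.646

0.646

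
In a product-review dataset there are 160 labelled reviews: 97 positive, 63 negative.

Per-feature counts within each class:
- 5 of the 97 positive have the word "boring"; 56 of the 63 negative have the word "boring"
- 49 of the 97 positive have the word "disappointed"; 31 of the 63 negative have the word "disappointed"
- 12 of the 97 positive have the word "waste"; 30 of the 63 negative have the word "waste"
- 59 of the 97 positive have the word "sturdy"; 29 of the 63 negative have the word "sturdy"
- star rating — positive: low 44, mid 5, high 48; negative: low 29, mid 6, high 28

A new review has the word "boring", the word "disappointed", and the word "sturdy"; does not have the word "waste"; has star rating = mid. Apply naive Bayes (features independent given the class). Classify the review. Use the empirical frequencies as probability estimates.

positive: (97/160) × (5/97) × (49/97) × (85/97) × (59/97) × (5/97) ≈ 0.000433711
negative: (63/160) × (56/63) × (31/63) × (33/63) × (29/63) × (6/63) ≈ 0.00395486
Highest score → negative.

negative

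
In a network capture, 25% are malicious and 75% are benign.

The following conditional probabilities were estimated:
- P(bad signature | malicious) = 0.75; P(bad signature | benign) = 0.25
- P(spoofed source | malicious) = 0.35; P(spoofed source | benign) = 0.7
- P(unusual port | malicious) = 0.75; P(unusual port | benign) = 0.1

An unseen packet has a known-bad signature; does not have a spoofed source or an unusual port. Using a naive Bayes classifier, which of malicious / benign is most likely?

benign

malicious: 0.25 × 0.75 × (1−0.35) × (1−0.75) = 0.03046875
benign: 0.75 × 0.25 × (1−0.7) × (1−0.1) = 0.050625
Highest score → benign.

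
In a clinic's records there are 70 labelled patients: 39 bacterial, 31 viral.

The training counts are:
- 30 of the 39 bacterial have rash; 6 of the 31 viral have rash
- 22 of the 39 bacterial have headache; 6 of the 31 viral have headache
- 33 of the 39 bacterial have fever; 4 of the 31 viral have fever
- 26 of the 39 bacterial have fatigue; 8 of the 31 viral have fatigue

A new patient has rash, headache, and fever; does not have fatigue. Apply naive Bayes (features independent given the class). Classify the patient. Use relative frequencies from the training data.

bacterial

bacterial: (39/70) × (30/39) × (22/39) × (33/39) × (13/39) ≈ 0.0681882
viral: (31/70) × (6/31) × (6/31) × (4/31) × (23/31) ≈ 0.00158821
Highest score → bacterial.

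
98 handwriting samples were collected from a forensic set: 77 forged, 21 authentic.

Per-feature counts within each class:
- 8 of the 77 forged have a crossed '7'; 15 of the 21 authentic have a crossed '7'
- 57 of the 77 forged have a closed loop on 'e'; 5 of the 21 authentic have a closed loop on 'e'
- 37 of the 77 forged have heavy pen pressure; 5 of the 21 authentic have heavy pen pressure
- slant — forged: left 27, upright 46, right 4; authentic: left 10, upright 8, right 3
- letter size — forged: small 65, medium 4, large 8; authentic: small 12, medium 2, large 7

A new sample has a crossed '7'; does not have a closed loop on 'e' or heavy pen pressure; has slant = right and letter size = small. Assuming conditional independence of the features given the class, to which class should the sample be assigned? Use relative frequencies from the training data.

forged: (77/98) × (8/77) × (20/77) × (40/77) × (4/77) × (65/77) ≈ 0.000483019
authentic: (21/98) × (15/21) × (16/21) × (16/21) × (3/21) × (12/21) ≈ 0.00725321
Highest score → authentic.

authentic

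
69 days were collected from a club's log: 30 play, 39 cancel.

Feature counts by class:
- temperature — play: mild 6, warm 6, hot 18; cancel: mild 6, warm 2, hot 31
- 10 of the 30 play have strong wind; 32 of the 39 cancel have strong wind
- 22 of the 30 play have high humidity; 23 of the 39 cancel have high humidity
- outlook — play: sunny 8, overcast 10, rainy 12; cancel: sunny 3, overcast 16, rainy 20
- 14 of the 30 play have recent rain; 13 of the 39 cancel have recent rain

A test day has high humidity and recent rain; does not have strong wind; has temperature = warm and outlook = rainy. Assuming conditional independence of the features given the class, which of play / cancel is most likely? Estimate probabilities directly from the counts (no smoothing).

play: (30/69) × (6/30) × (20/30) × (22/30) × (12/30) × (14/30) ≈ 0.00793559
cancel: (39/69) × (2/39) × (7/39) × (23/39) × (20/39) × (13/39) ≈ 0.000524471
Highest score → play.

play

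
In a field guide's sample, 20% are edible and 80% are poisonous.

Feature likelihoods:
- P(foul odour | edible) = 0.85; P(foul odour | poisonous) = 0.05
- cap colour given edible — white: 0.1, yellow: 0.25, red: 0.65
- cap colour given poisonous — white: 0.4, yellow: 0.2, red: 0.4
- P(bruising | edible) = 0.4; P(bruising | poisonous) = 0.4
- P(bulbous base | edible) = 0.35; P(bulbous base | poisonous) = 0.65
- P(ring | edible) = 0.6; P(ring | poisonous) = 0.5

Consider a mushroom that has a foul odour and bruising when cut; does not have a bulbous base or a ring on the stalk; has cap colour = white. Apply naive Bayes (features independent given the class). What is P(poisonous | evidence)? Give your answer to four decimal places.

0.3878

edible: 0.2 × 0.85 × 0.1 × 0.4 × (1−0.35) × (1−0.6) = 0.001768
poisonous: 0.8 × 0.05 × 0.4 × 0.4 × (1−0.65) × (1−0.5) = 0.00112
P(poisonous | x) = 0.00112 / 0.002888 ≈ 0.3878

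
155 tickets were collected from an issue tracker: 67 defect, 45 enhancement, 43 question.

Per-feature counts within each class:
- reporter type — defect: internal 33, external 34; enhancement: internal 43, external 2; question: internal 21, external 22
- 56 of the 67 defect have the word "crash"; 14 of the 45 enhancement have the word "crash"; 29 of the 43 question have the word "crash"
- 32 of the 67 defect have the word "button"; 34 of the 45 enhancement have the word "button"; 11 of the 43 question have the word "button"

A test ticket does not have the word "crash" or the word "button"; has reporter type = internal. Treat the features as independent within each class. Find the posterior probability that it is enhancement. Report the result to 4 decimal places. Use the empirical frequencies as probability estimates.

0.4777

defect: (67/155) × (33/67) × (11/67) × (35/67) ≈ 0.0182597
enhancement: (45/155) × (43/45) × (31/45) × (11/45) ≈ 0.046716
question: (43/155) × (21/43) × (14/43) × (32/43) ≈ 0.0328268
P(enhancement | x) = 0.046716 / 0.0978025 ≈ 0.4777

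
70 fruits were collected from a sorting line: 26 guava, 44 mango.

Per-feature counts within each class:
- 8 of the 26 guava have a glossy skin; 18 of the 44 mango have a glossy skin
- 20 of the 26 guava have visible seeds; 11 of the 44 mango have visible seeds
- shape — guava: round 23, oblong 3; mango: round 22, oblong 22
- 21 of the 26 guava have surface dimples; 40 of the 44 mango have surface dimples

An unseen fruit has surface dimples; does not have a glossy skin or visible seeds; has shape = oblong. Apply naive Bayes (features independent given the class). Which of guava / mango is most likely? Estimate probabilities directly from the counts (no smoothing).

guava: (26/70) × (18/26) × (6/26) × (3/26) × (21/26) ≈ 0.00553027
mango: (44/70) × (26/44) × (33/44) × (22/44) × (40/44) ≈ 0.126623
Highest score → mango.

mango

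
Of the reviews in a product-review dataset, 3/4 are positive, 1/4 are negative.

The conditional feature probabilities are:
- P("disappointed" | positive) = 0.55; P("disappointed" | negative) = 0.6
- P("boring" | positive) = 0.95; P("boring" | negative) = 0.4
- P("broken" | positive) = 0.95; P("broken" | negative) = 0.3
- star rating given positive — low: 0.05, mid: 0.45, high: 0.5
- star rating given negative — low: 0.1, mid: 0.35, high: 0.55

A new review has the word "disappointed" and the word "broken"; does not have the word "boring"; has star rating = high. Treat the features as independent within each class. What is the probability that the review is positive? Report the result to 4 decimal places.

positive: 0.75 × 0.55 × (1−0.95) × 0.95 × 0.5 = 0.009796875
negative: 0.25 × 0.6 × (1−0.4) × 0.3 × 0.55 = 0.01485
P(positive | x) = 0.009796875 / 0.024646875 ≈ 0.3975

0.3975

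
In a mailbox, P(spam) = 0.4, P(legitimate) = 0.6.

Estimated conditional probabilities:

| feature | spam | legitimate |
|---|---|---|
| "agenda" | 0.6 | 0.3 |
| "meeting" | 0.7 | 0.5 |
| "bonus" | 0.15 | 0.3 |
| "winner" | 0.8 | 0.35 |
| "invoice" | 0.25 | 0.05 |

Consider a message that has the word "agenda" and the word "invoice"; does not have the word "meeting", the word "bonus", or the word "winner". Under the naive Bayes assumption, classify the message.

spam: 0.4 × 0.6 × (1−0.7) × (1−0.15) × (1−0.8) × 0.25 = 0.00306
legitimate: 0.6 × 0.3 × (1−0.5) × (1−0.3) × (1−0.35) × 0.05 = 0.0020475
Highest score → spam.

spam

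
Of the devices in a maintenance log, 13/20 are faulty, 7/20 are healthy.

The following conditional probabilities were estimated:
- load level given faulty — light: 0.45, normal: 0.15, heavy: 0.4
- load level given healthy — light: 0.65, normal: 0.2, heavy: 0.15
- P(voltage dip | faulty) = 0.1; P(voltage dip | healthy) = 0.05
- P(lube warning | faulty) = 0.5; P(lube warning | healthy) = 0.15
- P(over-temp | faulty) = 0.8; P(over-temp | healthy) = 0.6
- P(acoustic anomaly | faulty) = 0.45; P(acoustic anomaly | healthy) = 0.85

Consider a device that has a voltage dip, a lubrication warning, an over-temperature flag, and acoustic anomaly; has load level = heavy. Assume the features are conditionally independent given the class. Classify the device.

faulty

faulty: 0.65 × 0.4 × 0.1 × 0.5 × 0.8 × 0.45 = 0.00468
healthy: 0.35 × 0.15 × 0.05 × 0.15 × 0.6 × 0.85 = 0.0002008125
Highest score → faulty.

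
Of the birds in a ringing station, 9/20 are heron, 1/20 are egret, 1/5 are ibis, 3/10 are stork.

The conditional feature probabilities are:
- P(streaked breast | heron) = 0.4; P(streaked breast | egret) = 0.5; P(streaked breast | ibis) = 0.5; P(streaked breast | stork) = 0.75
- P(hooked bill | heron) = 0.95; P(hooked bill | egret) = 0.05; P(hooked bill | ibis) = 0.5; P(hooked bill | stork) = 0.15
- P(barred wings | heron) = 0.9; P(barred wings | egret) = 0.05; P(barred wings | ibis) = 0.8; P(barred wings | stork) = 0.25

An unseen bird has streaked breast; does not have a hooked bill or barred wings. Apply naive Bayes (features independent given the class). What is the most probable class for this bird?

heron: 0.45 × 0.4 × (1−0.95) × (1−0.9) = 0.0009
egret: 0.05 × 0.5 × (1−0.05) × (1−0.05) = 0.0225625
ibis: 0.2 × 0.5 × (1−0.5) × (1−0.8) = 0.01
stork: 0.3 × 0.75 × (1−0.15) × (1−0.25) = 0.1434375
Highest score → stork.

stork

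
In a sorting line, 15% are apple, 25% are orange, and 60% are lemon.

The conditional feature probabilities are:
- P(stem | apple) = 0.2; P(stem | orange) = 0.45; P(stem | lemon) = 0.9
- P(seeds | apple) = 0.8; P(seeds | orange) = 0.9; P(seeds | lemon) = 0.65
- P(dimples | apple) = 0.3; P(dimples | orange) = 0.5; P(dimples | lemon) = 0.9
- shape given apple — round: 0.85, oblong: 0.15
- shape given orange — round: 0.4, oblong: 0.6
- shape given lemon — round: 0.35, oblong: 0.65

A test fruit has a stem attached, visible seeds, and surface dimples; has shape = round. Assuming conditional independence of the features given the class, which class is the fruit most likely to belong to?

apple: 0.15 × 0.2 × 0.8 × 0.3 × 0.85 = 0.00612
orange: 0.25 × 0.45 × 0.9 × 0.5 × 0.4 = 0.02025
lemon: 0.6 × 0.9 × 0.65 × 0.9 × 0.35 = 0.110565
Highest score → lemon.

lemon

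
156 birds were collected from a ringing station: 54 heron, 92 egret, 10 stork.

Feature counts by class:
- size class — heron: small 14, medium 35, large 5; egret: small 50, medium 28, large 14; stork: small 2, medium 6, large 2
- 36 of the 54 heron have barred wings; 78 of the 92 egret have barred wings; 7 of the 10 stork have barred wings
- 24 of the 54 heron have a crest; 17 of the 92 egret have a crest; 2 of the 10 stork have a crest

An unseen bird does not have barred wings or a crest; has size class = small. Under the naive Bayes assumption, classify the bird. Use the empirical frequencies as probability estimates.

heron: (54/156) × (14/54) × (18/54) × (30/54) ≈ 0.0166192
egret: (92/156) × (50/92) × (14/92) × (75/92) ≈ 0.0397612
stork: (10/156) × (2/10) × (3/10) × (8/10) ≈ 0.00307692
Highest score → egret.

egret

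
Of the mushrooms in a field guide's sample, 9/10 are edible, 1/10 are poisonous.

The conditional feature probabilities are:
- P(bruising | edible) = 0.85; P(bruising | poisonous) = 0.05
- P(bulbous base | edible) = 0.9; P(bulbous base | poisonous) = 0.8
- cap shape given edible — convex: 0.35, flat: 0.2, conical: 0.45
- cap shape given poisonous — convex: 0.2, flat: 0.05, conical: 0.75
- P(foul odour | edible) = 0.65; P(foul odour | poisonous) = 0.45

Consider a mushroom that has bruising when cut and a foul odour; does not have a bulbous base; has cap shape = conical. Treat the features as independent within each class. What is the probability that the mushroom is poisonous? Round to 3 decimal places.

0.015

edible: 0.9 × 0.85 × (1−0.9) × 0.45 × 0.65 = 0.02237625
poisonous: 0.1 × 0.05 × (1−0.8) × 0.75 × 0.45 = 0.0003375
P(poisonous | x) = 0.0003375 / 0.02271375 ≈ 0.015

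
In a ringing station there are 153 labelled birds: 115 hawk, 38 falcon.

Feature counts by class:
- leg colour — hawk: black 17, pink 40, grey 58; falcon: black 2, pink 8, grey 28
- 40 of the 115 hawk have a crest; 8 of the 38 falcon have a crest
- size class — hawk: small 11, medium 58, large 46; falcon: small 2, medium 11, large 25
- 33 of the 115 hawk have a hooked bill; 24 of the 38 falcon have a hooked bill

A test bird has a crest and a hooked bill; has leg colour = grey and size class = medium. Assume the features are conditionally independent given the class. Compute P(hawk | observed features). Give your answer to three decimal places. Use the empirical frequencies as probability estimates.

0.730

hawk: (115/153) × (58/115) × (40/115) × (58/115) × (33/115) ≈ 0.0190829
falcon: (38/153) × (28/38) × (8/38) × (11/38) × (24/38) ≈ 0.00704384
P(hawk | x) = 0.0190829 / 0.02612674 ≈ 0.730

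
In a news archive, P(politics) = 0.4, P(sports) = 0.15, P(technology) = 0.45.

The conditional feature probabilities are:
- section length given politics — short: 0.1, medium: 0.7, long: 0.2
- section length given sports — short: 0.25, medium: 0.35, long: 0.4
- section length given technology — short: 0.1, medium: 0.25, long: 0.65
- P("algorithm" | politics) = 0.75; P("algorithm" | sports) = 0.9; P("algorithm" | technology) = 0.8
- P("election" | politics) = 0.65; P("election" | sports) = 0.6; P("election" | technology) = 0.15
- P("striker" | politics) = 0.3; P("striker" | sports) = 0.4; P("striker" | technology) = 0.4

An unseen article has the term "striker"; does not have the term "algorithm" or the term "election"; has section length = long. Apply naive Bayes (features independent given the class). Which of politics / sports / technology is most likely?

technology

politics: 0.4 × 0.2 × (1−0.75) × (1−0.65) × 0.3 = 0.0021
sports: 0.15 × 0.4 × (1−0.9) × (1−0.6) × 0.4 = 0.00096
technology: 0.45 × 0.65 × (1−0.8) × (1−0.15) × 0.4 = 0.01989
Highest score → technology.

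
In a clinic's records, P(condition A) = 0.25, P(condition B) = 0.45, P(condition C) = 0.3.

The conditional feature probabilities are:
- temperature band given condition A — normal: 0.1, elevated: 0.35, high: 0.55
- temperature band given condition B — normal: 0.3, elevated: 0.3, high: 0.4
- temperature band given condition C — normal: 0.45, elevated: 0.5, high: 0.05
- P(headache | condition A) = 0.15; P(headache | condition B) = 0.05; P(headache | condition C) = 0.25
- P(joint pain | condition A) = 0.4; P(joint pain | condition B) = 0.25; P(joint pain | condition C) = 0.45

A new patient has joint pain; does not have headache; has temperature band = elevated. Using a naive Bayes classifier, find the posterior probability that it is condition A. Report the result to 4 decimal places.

condition A: 0.25 × 0.35 × (1−0.15) × 0.4 = 0.02975
condition B: 0.45 × 0.3 × (1−0.05) × 0.25 = 0.0320625
condition C: 0.3 × 0.5 × (1−0.25) × 0.45 = 0.050625
P(condition A | x) = 0.02975 / 0.1124375 ≈ 0.2646

0.2646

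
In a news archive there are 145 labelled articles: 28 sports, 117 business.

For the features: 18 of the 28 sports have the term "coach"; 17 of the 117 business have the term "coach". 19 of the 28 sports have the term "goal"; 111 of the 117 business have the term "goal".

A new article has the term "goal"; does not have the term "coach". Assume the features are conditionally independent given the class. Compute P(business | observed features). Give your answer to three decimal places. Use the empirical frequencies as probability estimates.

sports: (28/145) × (10/28) × (19/28) ≈ 0.046798
business: (117/145) × (100/117) × (111/117) ≈ 0.654288
P(business | x) = 0.654288 / 0.701086 ≈ 0.933

0.933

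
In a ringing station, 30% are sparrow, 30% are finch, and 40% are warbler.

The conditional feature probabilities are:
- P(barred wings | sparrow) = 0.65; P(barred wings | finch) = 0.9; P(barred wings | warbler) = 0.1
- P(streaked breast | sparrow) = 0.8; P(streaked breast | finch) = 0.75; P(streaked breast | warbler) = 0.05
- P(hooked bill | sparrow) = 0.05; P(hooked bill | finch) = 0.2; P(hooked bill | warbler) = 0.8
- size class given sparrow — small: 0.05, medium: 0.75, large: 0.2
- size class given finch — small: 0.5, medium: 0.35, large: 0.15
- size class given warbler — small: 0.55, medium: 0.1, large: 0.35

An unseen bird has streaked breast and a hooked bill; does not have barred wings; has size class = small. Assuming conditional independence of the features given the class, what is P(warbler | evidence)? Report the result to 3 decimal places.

sparrow: 0.3 × (1−0.65) × 0.8 × 0.05 × 0.05 = 0.00021
finch: 0.3 × (1−0.9) × 0.75 × 0.2 × 0.5 = 0.00225
warbler: 0.4 × (1−0.1) × 0.05 × 0.8 × 0.55 = 0.00792
P(warbler | x) = 0.00792 / 0.01038 ≈ 0.763

0.763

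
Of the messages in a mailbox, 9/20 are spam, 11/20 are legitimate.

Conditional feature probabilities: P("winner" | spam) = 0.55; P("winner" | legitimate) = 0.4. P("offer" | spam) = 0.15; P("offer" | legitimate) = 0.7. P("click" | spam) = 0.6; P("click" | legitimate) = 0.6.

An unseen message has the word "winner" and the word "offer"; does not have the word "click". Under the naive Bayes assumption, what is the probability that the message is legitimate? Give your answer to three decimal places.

0.806

spam: 0.45 × 0.55 × 0.15 × (1−0.6) = 0.01485
legitimate: 0.55 × 0.4 × 0.7 × (1−0.6) = 0.0616
P(legitimate | x) = 0.0616 / 0.07645 ≈ 0.806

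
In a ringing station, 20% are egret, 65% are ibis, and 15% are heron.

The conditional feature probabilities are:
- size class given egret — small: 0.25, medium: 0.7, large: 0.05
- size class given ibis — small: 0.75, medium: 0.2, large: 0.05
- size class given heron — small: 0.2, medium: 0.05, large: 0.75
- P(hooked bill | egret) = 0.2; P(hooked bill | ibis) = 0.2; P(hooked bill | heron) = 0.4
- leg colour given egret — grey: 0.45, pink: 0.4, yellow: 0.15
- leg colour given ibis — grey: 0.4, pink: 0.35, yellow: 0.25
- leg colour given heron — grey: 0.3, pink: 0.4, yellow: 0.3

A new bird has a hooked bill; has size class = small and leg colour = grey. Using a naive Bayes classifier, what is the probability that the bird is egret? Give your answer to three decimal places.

egret: 0.2 × 0.25 × 0.2 × 0.45 = 0.0045
ibis: 0.65 × 0.75 × 0.2 × 0.4 = 0.039
heron: 0.15 × 0.2 × 0.4 × 0.3 = 0.0036
P(egret | x) = 0.0045 / 0.0471 ≈ 0.096

0.096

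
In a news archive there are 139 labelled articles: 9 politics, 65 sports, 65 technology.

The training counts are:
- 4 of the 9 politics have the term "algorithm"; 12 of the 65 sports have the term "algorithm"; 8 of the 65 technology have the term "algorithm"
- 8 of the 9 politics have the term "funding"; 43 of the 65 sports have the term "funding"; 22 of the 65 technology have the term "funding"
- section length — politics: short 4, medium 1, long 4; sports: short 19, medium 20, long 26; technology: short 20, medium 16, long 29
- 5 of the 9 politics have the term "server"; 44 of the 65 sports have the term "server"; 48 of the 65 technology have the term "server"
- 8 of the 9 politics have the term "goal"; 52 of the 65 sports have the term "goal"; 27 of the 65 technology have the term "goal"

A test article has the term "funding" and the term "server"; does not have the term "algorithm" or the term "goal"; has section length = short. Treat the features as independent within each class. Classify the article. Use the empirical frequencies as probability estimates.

technology

politics: (9/139) × (5/9) × (8/9) × (4/9) × (5/9) × (1/9) ≈ 0.000877213
sports: (65/139) × (53/65) × (43/65) × (19/65) × (44/65) × (13/65) ≈ 0.00998219
technology: (65/139) × (57/65) × (22/65) × (20/65) × (48/65) × (38/65) ≈ 0.0184367
Highest score → technology.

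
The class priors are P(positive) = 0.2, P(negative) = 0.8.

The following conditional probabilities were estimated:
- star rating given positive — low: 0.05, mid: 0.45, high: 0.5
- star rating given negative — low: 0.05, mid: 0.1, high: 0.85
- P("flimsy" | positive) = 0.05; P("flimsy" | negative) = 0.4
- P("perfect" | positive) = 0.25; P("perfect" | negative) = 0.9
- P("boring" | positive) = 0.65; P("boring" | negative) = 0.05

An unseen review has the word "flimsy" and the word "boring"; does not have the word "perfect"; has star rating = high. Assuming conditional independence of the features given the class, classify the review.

positive

positive: 0.2 × 0.5 × 0.05 × (1−0.25) × 0.65 = 0.0024375
negative: 0.8 × 0.85 × 0.4 × (1−0.9) × 0.05 = 0.00136
Highest score → positive.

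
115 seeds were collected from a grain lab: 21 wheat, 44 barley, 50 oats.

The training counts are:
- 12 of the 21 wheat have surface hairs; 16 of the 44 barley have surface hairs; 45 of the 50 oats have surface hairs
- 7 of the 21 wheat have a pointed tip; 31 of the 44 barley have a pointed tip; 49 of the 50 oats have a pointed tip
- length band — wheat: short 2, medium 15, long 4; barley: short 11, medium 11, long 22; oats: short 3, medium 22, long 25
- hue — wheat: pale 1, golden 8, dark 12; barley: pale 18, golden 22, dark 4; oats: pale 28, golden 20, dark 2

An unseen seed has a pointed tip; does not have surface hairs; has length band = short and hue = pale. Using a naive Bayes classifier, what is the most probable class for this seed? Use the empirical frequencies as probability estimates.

barley

wheat: (21/115) × (9/21) × (7/21) × (2/21) × (1/21) ≈ 0.000118308
barley: (44/115) × (28/44) × (31/44) × (11/44) × (18/44) ≈ 0.017544
oats: (50/115) × (5/50) × (49/50) × (3/50) × (28/50) ≈ 0.00143165
Highest score → barley.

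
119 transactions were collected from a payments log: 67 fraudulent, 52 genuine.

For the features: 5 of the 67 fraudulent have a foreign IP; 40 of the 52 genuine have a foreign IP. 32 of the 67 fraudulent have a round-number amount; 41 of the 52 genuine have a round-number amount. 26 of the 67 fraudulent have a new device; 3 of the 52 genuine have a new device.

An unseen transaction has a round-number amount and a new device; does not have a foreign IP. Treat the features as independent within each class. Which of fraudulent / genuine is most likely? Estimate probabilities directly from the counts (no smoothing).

fraudulent

fraudulent: (67/119) × (62/67) × (32/67) × (26/67) ≈ 0.0965647
genuine: (52/119) × (12/52) × (41/52) × (3/52) ≈ 0.00458704
Highest score → fraudulent.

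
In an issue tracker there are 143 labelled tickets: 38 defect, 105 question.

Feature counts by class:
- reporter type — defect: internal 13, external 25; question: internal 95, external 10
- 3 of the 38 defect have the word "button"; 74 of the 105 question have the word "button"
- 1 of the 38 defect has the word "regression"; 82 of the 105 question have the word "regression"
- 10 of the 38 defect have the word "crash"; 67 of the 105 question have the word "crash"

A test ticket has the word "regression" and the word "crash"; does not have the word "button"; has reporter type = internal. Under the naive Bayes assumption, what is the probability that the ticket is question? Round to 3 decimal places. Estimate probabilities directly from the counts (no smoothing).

defect: (38/143) × (13/38) × (35/38) × (1/38) × (10/38) ≈ 0.000579862
question: (105/143) × (95/105) × (31/105) × (82/105) × (67/105) ≈ 0.0977395
P(question | x) = 0.0977395 / 0.098319362 ≈ 0.994

0.994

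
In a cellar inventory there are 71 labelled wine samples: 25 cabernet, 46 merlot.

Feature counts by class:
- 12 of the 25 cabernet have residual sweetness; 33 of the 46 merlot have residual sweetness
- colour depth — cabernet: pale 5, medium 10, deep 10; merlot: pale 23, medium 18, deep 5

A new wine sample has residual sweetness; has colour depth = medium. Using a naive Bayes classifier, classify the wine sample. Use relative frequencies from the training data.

cabernet: (25/71) × (12/25) × (10/25) ≈ 0.0676056
merlot: (46/71) × (33/46) × (18/46) ≈ 0.181874
Highest score → merlot.

merlot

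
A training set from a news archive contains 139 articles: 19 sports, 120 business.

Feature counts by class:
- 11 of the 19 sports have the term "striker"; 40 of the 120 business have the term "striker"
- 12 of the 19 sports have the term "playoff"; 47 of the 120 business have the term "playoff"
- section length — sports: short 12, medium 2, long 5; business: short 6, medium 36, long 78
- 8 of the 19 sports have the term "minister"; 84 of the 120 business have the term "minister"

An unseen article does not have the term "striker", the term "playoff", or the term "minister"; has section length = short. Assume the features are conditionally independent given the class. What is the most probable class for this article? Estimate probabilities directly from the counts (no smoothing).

sports: (19/139) × (8/19) × (7/19) × (12/19) × (11/19) ≈ 0.0077533
business: (120/139) × (80/120) × (73/120) × (6/120) × (36/120) ≈ 0.0052518
Highest score → sports.

sports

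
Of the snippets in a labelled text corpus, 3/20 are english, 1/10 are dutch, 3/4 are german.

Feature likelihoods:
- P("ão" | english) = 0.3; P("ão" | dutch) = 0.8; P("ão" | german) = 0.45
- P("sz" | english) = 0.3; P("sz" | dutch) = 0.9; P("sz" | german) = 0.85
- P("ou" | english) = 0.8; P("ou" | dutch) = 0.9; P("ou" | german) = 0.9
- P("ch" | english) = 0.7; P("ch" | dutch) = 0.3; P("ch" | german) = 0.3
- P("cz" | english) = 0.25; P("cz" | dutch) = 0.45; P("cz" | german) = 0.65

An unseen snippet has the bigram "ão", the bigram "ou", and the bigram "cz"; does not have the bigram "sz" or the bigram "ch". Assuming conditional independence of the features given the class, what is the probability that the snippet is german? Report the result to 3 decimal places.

0.833

english: 0.15 × 0.3 × (1−0.3) × 0.8 × (1−0.7) × 0.25 = 0.00189
dutch: 0.1 × 0.8 × (1−0.9) × 0.9 × (1−0.3) × 0.45 = 0.002268
german: 0.75 × 0.45 × (1−0.85) × 0.9 × (1−0.3) × 0.65 = 0.0207309375
P(german | x) = 0.0207309375 / 0.0248889375 ≈ 0.833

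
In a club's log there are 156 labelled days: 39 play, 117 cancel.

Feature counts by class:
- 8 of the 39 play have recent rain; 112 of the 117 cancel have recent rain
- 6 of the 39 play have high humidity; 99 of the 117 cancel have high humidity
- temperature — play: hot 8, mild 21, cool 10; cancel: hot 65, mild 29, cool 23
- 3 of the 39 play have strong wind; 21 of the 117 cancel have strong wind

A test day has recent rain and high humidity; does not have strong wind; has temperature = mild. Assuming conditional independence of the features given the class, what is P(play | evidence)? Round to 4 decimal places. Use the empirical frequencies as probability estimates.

0.0308

play: (39/156) × (8/39) × (6/39) × (21/39) × (36/39) ≈ 0.00392143
cancel: (117/156) × (112/117) × (99/117) × (29/117) × (96/117) ≈ 0.123549
P(play | x) = 0.00392143 / 0.12747043 ≈ 0.0308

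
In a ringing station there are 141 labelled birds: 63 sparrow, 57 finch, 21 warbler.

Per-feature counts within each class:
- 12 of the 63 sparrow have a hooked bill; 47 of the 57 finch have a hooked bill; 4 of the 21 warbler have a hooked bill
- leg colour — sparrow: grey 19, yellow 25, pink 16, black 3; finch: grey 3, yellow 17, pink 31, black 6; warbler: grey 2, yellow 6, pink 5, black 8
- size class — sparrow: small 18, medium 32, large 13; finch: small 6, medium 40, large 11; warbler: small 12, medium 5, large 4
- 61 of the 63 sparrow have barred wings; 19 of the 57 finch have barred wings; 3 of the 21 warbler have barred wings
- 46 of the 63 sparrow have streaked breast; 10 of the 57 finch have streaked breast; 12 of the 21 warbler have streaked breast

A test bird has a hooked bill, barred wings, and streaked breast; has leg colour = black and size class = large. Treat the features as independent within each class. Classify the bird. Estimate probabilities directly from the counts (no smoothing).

sparrow

sparrow: (63/141) × (12/63) × (3/63) × (13/63) × (61/63) × (46/63) ≈ 0.000591224
finch: (57/141) × (47/57) × (6/57) × (11/57) × (19/57) × (10/57) ≈ 0.000395983
warbler: (21/141) × (4/21) × (8/21) × (4/21) × (3/21) × (12/21) ≈ 0.000168041
Highest score → sparrow.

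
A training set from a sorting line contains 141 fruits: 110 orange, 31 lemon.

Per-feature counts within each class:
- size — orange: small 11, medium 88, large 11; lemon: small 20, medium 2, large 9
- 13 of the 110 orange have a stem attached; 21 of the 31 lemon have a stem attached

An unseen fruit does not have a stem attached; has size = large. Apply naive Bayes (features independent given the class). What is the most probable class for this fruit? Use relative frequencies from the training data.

orange: (110/141) × (11/110) × (97/110) ≈ 0.0687943
lemon: (31/141) × (9/31) × (10/31) ≈ 0.0205903
Highest score → orange.

orange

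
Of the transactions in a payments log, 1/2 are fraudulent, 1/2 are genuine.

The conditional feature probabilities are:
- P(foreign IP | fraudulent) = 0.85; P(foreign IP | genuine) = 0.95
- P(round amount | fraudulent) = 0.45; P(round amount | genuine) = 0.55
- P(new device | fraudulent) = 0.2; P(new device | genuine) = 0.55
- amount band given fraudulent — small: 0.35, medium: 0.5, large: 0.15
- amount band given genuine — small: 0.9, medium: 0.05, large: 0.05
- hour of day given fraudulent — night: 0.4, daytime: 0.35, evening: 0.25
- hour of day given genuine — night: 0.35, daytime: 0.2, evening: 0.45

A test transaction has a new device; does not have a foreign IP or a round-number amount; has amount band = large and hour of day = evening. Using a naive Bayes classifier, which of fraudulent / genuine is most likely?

fraudulent: 0.5 × (1−0.85) × (1−0.45) × 0.2 × 0.15 × 0.25 = 0.000309375
genuine: 0.5 × (1−0.95) × (1−0.55) × 0.55 × 0.05 × 0.45 = 0.00013921875
Highest score → fraudulent.

fraudulent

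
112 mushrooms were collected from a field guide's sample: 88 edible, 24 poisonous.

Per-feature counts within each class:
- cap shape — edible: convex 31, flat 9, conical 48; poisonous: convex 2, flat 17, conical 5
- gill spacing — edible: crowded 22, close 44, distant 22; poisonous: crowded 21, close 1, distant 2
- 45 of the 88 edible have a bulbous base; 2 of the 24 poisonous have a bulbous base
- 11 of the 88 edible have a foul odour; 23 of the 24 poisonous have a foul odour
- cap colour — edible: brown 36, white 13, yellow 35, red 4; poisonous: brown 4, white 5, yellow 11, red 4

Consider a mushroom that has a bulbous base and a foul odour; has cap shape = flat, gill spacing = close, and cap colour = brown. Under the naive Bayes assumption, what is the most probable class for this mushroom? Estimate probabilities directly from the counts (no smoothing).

edible: (88/112) × (9/88) × (44/88) × (45/88) × (11/88) × (36/88) ≈ 0.00105064
poisonous: (24/112) × (17/24) × (1/24) × (2/24) × (23/24) × (4/24) ≈ 0.000084179
Highest score → edible.

edible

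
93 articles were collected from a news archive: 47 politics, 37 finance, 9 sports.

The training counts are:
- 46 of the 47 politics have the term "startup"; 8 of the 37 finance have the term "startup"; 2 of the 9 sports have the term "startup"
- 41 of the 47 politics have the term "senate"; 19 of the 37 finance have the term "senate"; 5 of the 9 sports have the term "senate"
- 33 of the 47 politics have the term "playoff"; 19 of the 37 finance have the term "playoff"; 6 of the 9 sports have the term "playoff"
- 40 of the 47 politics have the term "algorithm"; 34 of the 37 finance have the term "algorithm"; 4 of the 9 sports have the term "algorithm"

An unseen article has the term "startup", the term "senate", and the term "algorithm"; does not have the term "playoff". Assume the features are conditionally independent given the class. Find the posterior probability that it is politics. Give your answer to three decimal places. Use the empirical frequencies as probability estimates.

politics: (47/93) × (46/47) × (41/47) × (14/47) × (40/47) ≈ 0.109384
finance: (37/93) × (8/37) × (19/37) × (18/37) × (34/37) ≈ 0.0197473
sports: (9/93) × (2/9) × (5/9) × (3/9) × (4/9) ≈ 0.00176999
P(politics | x) = 0.109384 / 0.13090129 ≈ 0.836

0.836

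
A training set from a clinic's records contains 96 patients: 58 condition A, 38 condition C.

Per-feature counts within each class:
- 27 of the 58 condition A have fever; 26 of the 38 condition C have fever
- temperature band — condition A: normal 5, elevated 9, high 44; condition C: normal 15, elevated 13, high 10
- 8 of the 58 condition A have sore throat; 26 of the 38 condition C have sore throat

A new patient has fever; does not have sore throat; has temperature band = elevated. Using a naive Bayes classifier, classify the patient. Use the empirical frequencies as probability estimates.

condition A

condition A: (58/96) × (27/58) × (9/58) × (50/58) ≈ 0.0376226
condition C: (38/96) × (26/38) × (13/38) × (12/38) ≈ 0.029259
Highest score → condition A.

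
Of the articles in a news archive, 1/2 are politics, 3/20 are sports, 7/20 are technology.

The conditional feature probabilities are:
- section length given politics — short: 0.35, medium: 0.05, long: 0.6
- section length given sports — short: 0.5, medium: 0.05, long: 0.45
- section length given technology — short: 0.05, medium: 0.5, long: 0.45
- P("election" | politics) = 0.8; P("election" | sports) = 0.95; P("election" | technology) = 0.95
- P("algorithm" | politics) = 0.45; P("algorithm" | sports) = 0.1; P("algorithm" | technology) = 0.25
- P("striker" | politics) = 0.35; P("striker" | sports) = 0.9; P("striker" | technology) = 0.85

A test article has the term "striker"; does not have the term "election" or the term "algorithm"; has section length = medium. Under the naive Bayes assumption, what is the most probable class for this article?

technology

politics: 0.5 × 0.05 × (1−0.8) × (1−0.45) × 0.35 = 0.0009625
sports: 0.15 × 0.05 × (1−0.95) × (1−0.1) × 0.9 = 0.00030375
technology: 0.35 × 0.5 × (1−0.95) × (1−0.25) × 0.85 = 0.005578125
Highest score → technology.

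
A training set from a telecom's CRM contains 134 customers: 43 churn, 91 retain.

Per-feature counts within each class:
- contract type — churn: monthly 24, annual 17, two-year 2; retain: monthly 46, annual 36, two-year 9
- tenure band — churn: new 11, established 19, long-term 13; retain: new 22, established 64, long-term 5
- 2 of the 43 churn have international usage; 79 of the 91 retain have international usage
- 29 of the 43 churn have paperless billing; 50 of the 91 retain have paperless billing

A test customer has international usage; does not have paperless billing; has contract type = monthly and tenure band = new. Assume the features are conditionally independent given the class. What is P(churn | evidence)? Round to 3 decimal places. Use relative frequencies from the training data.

churn: (43/134) × (24/43) × (11/43) × (2/43) × (14/43) ≈ 0.000693828
retain: (91/134) × (46/91) × (22/91) × (79/91) × (41/91) ≈ 0.032461
P(churn | x) = 0.000693828 / 0.033154828 ≈ 0.021

0.021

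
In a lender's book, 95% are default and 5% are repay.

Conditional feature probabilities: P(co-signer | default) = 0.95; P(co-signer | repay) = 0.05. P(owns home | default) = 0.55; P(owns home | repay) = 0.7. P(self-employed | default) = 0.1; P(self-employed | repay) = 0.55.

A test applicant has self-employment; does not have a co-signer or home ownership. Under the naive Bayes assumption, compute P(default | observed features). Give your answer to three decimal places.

0.214

default: 0.95 × (1−0.95) × (1−0.55) × 0.1 = 0.0021375
repay: 0.05 × (1−0.05) × (1−0.7) × 0.55 = 0.0078375
P(default | x) = 0.0021375 / 0.009975 ≈ 0.214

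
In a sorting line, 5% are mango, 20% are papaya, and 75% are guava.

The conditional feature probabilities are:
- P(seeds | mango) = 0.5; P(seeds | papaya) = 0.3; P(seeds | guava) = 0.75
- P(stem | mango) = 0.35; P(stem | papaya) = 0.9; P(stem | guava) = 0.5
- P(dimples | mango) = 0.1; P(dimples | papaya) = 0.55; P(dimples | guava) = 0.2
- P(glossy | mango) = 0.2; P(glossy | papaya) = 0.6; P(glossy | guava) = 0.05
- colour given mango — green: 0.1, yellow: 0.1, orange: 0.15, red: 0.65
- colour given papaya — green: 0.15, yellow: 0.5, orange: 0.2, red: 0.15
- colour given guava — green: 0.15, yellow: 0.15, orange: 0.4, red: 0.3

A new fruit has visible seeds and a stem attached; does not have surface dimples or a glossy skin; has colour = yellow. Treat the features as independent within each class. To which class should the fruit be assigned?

guava

mango: 0.05 × 0.5 × 0.35 × (1−0.1) × (1−0.2) × 0.1 = 0.00063
papaya: 0.2 × 0.3 × 0.9 × (1−0.55) × (1−0.6) × 0.5 = 0.00486
guava: 0.75 × 0.75 × 0.5 × (1−0.2) × (1−0.05) × 0.15 = 0.0320625
Highest score → guava.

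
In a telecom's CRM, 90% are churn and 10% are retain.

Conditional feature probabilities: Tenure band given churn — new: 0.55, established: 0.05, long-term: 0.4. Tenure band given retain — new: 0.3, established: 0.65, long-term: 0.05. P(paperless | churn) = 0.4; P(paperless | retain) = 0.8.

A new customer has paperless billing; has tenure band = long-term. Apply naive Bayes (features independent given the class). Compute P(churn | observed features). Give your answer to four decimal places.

churn: 0.9 × 0.4 × 0.4 = 0.144
retain: 0.1 × 0.05 × 0.8 = 0.004
P(churn | x) = 0.144 / 0.148 ≈ 0.9730

0.9730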